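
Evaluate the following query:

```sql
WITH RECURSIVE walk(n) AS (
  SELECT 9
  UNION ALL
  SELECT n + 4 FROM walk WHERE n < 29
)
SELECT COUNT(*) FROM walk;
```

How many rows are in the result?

6

Base: n=9.
Iteration 1: 9 < 29 holds -> n = 9 + 4 = 13.
Iteration 2: 13 < 29 holds -> n = 13 + 4 = 17.
Iteration 3: 17 < 29 holds -> n = 17 + 4 = 21.
Iteration 4: 21 < 29 holds -> n = 21 + 4 = 25.
Iteration 5: 25 < 29 holds -> n = 25 + 4 = 29.
Iteration 6: 29 < 29 fails; recursion stops.
Total rows emitted: 6.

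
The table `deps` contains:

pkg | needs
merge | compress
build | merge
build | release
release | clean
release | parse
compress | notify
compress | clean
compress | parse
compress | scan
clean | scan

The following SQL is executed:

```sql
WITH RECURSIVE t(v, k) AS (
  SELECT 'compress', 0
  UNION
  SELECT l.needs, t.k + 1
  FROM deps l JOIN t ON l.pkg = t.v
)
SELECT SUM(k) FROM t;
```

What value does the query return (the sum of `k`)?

Base: (compress, k=0).
Iteration 1: edges from {compress} -> (clean, k=1), (notify, k=1), (parse, k=1), (scan, k=1).
Iteration 2: edges from {clean,notify,parse,scan} -> (scan, k=2).
Iteration 3: no outgoing edges from {scan}; recursion stops.
SUM(k) = 0 + 1 + 1 + 1 + 1 + 2 = 6.

6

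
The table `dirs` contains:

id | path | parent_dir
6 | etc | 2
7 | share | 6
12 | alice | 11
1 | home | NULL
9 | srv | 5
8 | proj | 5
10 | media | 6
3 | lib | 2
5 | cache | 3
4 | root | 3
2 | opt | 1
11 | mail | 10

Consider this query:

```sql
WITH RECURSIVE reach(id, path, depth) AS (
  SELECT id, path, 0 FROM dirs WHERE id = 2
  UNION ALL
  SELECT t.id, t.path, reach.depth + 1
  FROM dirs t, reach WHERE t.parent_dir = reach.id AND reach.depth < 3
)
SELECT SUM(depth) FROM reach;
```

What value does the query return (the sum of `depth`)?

19

Base: id=2 (opt) at depth 0.
Iteration 1: rows with parent_dir in {2} -> lib (id 3, depth 1), etc (id 6, depth 1).
Iteration 2: rows with parent_dir in {3,6} -> root (id 4, depth 2), cache (id 5, depth 2), share (id 7, depth 2), media (id 10, depth 2).
Iteration 3: rows with parent_dir in {4,5,7,10} -> proj (id 8, depth 3), srv (id 9, depth 3), mail (id 11, depth 3).
Iteration 4: depth < 3 fails for all current rows; recursion stops.
SUM(depth) = 0 + 1 + 1 + 2 + 2 + 2 + 2 + 3 + 3 + 3 = 19.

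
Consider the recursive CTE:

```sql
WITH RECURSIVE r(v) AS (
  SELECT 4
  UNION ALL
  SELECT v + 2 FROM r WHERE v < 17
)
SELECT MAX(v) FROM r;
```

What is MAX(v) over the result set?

18

Base: v=4.
Iteration 1: 4 < 17 holds -> v = 4 + 2 = 6.
Iteration 2: 6 < 17 holds -> v = 6 + 2 = 8.
Iteration 3: 8 < 17 holds -> v = 8 + 2 = 10.
Iteration 4: 10 < 17 holds -> v = 10 + 2 = 12.
Iteration 5: 12 < 17 holds -> v = 12 + 2 = 14.
Iteration 6: 14 < 17 holds -> v = 14 + 2 = 16.
Iteration 7: 16 < 17 holds -> v = 16 + 2 = 18.
Iteration 8: 18 < 17 fails; recursion stops.
v values: 4, 6, 8, 10, 12, 14, 16, 18; the maximum is 18.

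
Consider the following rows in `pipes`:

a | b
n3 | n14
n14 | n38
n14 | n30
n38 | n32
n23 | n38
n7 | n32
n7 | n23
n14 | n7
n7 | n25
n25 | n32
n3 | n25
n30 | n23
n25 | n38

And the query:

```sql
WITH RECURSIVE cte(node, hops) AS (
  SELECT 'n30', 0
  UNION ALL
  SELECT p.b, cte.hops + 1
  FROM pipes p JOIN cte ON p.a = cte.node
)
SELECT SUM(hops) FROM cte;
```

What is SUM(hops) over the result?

Base: (n30, hops=0).
Iteration 1: edges from {n30} -> (n23, hops=1).
Iteration 2: edges from {n23} -> (n38, hops=2).
Iteration 3: edges from {n38} -> (n32, hops=3).
Iteration 4: no outgoing edges from {n32}; recursion stops.
SUM(hops) = 0 + 1 + 2 + 3 = 6.

6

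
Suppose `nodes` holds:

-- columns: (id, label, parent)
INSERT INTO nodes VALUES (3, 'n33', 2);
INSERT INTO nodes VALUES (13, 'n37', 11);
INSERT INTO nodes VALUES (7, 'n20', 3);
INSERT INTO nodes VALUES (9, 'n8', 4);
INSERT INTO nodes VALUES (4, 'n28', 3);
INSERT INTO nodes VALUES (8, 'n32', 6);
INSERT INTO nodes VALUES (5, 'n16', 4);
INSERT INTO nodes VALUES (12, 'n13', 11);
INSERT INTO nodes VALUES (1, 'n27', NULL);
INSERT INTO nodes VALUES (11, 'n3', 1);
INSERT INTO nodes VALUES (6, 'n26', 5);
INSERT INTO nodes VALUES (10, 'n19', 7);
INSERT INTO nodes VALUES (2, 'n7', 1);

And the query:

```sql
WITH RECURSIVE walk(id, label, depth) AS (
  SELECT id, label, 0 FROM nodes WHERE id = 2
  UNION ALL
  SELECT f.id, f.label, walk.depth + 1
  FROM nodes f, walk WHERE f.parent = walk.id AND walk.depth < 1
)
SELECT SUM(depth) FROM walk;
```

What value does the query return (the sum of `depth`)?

1

Base: id=2 (n7) at depth 0.
Iteration 1: rows with parent in {2} -> n33 (id 3, depth 1).
Iteration 2: depth < 1 fails for all current rows; recursion stops.
SUM(depth) = 0 + 1 = 1.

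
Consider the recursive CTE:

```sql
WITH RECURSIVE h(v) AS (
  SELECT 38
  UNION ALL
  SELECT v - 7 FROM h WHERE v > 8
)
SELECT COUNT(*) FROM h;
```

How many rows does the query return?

Base: v=38.
Iteration 1: 38 > 8 holds -> v = 38 - 7 = 31.
Iteration 2: 31 > 8 holds -> v = 31 - 7 = 24.
Iteration 3: 24 > 8 holds -> v = 24 - 7 = 17.
Iteration 4: 17 > 8 holds -> v = 17 - 7 = 10.
Iteration 5: 10 > 8 holds -> v = 10 - 7 = 3.
Iteration 6: 3 > 8 fails; recursion stops.
Total rows emitted: 6.

6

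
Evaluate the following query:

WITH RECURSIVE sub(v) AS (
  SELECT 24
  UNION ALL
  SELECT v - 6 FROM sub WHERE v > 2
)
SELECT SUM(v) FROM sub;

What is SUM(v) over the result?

Base: v=24.
Iteration 1: 24 > 2 holds -> v = 24 - 6 = 18.
Iteration 2: 18 > 2 holds -> v = 18 - 6 = 12.
Iteration 3: 12 > 2 holds -> v = 12 - 6 = 6.
Iteration 4: 6 > 2 holds -> v = 6 - 6 = 0.
Iteration 5: 0 > 2 fails; recursion stops.
SUM(v) = 24 + 18 + 12 + 6 + 0 = 60.

60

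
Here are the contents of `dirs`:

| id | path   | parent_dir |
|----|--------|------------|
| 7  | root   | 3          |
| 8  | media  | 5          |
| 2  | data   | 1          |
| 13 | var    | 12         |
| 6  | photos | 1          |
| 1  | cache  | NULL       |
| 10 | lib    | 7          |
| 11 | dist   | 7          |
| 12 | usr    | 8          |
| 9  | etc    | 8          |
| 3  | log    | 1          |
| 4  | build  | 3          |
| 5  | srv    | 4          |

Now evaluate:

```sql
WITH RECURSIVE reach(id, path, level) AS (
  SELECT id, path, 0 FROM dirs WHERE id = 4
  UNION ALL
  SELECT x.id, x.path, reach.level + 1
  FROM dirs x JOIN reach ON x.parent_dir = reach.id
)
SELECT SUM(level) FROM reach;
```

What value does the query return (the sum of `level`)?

Base: id=4 (build) at level 0.
Iteration 1: rows with parent_dir in {4} -> srv (id 5, level 1).
Iteration 2: rows with parent_dir in {5} -> media (id 8, level 2).
Iteration 3: rows with parent_dir in {8} -> etc (id 9, level 3), usr (id 12, level 3).
Iteration 4: rows with parent_dir in {9,12} -> var (id 13, level 4).
Iteration 5: no rows with parent_dir in {13}; recursion stops.
SUM(level) = 0 + 1 + 2 + 3 + 3 + 4 = 13.

13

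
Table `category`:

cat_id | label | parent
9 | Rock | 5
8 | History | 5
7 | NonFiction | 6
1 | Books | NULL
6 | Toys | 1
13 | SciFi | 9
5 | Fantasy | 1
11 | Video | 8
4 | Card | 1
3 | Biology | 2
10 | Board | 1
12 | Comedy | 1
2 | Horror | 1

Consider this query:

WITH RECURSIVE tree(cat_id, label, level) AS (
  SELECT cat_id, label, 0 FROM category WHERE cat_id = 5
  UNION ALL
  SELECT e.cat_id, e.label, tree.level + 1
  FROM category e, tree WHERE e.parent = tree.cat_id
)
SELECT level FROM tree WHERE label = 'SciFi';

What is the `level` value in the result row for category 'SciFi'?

Base: cat_id=5 (Fantasy) at level 0.
Iteration 1: rows with parent in {5} -> History (id 8, level 1), Rock (id 9, level 1).
Iteration 2: rows with parent in {8,9} -> Video (id 11, level 2), SciFi (id 13, level 2).
Iteration 3: no rows with parent in {11,13}; recursion stops.

2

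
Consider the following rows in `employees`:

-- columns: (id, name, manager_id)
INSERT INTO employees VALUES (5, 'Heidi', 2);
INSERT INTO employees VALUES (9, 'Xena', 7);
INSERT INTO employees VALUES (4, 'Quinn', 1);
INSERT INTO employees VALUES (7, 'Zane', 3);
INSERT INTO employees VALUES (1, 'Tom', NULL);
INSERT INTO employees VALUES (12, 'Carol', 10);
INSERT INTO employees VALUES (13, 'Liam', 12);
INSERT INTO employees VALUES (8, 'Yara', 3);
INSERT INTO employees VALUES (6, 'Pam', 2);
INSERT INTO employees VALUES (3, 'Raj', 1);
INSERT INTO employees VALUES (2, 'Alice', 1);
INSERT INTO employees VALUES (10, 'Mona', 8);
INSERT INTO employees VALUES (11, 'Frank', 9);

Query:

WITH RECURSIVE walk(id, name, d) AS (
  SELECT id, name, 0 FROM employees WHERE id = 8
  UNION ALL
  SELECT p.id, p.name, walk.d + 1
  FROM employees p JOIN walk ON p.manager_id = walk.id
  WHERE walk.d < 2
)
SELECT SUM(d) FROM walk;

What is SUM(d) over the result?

3

Base: id=8 (Yara) at d 0.
Iteration 1: rows with manager_id in {8} -> Mona (id 10, d 1).
Iteration 2: rows with manager_id in {10} -> Carol (id 12, d 2).
Iteration 3: d < 2 fails for all current rows; recursion stops.
SUM(d) = 0 + 1 + 2 = 3.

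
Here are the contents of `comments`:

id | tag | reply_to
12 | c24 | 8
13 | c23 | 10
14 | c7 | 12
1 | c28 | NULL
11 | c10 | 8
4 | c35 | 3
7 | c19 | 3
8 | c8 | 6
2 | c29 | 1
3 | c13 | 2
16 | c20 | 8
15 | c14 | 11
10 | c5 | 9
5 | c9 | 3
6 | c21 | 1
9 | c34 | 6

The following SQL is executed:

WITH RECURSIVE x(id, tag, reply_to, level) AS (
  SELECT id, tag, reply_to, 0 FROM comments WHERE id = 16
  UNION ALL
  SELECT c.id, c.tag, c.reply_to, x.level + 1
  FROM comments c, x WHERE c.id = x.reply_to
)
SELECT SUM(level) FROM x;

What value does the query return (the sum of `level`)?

6

Base: id=16 (c20), reply_to=8, level 0.
Iteration 1: join on id=8 -> c8 (id 8, reply_to=6, level 1).
Iteration 2: join on id=6 -> c21 (id 6, reply_to=1, level 2).
Iteration 3: join on id=1 -> c28 (id 1, reply_to=NULL, level 3).
Iteration 4: reply_to is NULL; no match; recursion stops.
SUM(level) = 0 + 1 + 2 + 3 = 6.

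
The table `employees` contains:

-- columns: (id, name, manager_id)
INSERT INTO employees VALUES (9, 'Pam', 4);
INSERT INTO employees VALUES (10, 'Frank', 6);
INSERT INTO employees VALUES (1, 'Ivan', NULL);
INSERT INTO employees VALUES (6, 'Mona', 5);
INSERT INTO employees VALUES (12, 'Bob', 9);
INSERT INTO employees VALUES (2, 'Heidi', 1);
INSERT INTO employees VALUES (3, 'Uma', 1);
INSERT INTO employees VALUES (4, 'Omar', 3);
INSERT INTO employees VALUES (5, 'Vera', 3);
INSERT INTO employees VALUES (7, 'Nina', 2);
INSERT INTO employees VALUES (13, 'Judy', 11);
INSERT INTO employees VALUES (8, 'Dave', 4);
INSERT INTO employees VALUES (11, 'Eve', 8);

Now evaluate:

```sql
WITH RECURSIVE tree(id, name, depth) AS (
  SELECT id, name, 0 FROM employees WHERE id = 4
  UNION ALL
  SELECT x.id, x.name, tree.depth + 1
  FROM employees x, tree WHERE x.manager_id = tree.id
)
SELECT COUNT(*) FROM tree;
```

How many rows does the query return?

Base: id=4 (Omar) at depth 0.
Iteration 1: rows with manager_id in {4} -> Dave (id 8, depth 1), Pam (id 9, depth 1).
Iteration 2: rows with manager_id in {8,9} -> Eve (id 11, depth 2), Bob (id 12, depth 2).
Iteration 3: rows with manager_id in {11,12} -> Judy (id 13, depth 3).
Iteration 4: no rows with manager_id in {13}; recursion stops.
Total rows emitted: 6.

6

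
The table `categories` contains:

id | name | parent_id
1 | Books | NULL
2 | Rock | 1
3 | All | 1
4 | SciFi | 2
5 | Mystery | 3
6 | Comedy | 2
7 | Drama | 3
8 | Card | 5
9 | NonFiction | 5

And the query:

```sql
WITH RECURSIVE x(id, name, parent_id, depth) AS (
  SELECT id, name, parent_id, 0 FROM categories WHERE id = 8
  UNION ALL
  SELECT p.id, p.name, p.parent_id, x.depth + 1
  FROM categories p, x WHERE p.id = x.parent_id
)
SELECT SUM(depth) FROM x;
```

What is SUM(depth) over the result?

Base: id=8 (Card), parent_id=5, depth 0.
Iteration 1: join on id=5 -> Mystery (id 5, parent_id=3, depth 1).
Iteration 2: join on id=3 -> All (id 3, parent_id=1, depth 2).
Iteration 3: join on id=1 -> Books (id 1, parent_id=NULL, depth 3).
Iteration 4: parent_id is NULL; no match; recursion stops.
SUM(depth) = 0 + 1 + 2 + 3 = 6.

6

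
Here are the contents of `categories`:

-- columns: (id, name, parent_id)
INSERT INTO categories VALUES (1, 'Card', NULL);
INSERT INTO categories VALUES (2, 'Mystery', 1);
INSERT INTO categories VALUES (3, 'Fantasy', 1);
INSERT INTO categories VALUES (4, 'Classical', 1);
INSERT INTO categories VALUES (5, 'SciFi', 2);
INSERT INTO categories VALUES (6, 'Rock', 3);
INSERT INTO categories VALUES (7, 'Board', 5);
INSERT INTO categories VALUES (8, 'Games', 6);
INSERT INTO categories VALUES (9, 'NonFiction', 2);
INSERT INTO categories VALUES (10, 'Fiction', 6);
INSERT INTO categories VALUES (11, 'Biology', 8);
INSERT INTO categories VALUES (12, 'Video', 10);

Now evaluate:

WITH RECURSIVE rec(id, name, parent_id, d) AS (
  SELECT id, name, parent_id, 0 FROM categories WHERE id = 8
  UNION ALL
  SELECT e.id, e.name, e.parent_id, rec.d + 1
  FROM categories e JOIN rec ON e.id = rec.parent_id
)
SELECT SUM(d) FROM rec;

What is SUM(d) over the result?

Base: id=8 (Games), parent_id=6, d 0.
Iteration 1: join on id=6 -> Rock (id 6, parent_id=3, d 1).
Iteration 2: join on id=3 -> Fantasy (id 3, parent_id=1, d 2).
Iteration 3: join on id=1 -> Card (id 1, parent_id=NULL, d 3).
Iteration 4: parent_id is NULL; no match; recursion stops.
SUM(d) = 0 + 1 + 2 + 3 = 6.

6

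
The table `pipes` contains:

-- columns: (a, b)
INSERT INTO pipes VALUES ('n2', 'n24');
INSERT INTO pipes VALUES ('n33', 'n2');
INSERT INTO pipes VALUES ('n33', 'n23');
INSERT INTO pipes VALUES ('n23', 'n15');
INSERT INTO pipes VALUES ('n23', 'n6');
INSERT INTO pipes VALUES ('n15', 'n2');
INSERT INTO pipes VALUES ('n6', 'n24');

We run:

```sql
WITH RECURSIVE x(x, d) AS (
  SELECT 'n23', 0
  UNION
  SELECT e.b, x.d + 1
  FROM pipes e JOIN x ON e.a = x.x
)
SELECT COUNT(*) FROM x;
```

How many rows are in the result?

Base: (n23, d=0).
Iteration 1: edges from {n23} -> (n15, d=1), (n6, d=1).
Iteration 2: edges from {n15,n6} -> (n2, d=2), (n24, d=2).
Iteration 3: edges from {n2,n24} -> (n24, d=3).
Iteration 4: no outgoing edges from {n24}; recursion stops.
Total rows emitted: 6.

6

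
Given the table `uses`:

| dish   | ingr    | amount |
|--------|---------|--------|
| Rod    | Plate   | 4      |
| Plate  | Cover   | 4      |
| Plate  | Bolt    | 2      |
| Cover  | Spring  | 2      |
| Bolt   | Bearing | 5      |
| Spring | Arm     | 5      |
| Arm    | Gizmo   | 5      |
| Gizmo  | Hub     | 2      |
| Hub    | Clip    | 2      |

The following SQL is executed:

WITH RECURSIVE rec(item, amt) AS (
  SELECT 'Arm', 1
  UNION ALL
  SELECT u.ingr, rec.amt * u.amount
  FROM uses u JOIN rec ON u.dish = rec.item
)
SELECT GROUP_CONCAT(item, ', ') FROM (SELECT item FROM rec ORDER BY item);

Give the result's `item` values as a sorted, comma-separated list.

Arm, Clip, Gizmo, Hub

Base: (Arm, amt=1).
Iteration 1: components of {Arm} -> Gizmo = 1*5 = 5.
Iteration 2: components of {Gizmo} -> Hub = 5*2 = 10.
Iteration 3: components of {Hub} -> Clip = 10*2 = 20.
Iteration 4: no further components; recursion stops.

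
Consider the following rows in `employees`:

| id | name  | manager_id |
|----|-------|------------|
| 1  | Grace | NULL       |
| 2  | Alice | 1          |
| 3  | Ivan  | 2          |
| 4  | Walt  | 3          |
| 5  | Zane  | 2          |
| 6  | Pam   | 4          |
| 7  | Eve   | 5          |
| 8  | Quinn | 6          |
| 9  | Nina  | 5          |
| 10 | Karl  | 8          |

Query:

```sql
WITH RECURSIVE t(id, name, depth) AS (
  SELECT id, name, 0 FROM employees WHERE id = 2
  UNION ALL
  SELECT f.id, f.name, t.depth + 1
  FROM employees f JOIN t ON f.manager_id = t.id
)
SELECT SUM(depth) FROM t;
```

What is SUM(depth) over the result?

20

Base: id=2 (Alice) at depth 0.
Iteration 1: rows with manager_id in {2} -> Ivan (id 3, depth 1), Zane (id 5, depth 1).
Iteration 2: rows with manager_id in {3,5} -> Walt (id 4, depth 2), Eve (id 7, depth 2), Nina (id 9, depth 2).
Iteration 3: rows with manager_id in {4,7,9} -> Pam (id 6, depth 3).
Iteration 4: rows with manager_id in {6} -> Quinn (id 8, depth 4).
Iteration 5: rows with manager_id in {8} -> Karl (id 10, depth 5).
Iteration 6: no rows with manager_id in {10}; recursion stops.
SUM(depth) = 0 + 1 + 1 + 2 + 2 + 2 + 3 + 4 + 5 = 20.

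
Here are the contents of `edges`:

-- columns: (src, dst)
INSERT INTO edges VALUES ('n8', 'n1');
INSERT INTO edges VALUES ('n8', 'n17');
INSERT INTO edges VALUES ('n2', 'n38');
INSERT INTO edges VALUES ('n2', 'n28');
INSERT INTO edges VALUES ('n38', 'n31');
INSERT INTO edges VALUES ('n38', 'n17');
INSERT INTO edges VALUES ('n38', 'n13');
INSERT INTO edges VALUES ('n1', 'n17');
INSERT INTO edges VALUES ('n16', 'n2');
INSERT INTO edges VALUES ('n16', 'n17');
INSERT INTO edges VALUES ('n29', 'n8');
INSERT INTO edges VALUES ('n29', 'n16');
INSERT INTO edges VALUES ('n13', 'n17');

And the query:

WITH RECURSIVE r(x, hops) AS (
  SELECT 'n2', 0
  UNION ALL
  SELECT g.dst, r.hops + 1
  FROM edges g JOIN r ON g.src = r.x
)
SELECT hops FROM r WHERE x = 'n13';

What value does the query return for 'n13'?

2

Base: (n2, hops=0).
Iteration 1: edges from {n2} -> (n28, hops=1), (n38, hops=1).
Iteration 2: edges from {n28,n38} -> (n13, hops=2), (n17, hops=2), (n31, hops=2).
Iteration 3: edges from {n13,n17,n31} -> (n17, hops=3).
Iteration 4: no outgoing edges from {n17}; recursion stops.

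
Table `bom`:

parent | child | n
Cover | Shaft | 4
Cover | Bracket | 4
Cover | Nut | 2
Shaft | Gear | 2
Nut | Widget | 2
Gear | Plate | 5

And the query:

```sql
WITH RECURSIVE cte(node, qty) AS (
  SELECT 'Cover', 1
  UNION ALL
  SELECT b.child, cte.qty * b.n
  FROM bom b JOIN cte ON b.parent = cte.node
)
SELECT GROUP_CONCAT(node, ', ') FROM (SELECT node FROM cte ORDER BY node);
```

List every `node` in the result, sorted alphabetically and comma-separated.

Bracket, Cover, Gear, Nut, Plate, Shaft, Widget

Base: (Cover, qty=1).
Iteration 1: components of {Cover} -> Bracket = 1*4 = 4, Nut = 1*2 = 2, Shaft = 1*4 = 4.
Iteration 2: components of {Bracket,Nut,Shaft} -> Gear = 4*2 = 8, Widget = 2*2 = 4.
Iteration 3: components of {Gear,Widget} -> Plate = 8*5 = 40.
Iteration 4: no further components; recursion stops.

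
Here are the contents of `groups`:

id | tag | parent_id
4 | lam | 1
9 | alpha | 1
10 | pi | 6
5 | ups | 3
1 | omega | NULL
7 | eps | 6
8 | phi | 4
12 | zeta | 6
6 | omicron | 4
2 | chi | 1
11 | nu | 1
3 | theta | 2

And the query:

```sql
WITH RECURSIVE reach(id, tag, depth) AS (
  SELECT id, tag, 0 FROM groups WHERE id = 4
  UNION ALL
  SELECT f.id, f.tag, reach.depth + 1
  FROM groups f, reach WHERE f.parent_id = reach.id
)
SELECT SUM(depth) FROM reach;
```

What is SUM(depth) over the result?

8

Base: id=4 (lam) at depth 0.
Iteration 1: rows with parent_id in {4} -> omicron (id 6, depth 1), phi (id 8, depth 1).
Iteration 2: rows with parent_id in {6,8} -> eps (id 7, depth 2), pi (id 10, depth 2), zeta (id 12, depth 2).
Iteration 3: no rows with parent_id in {7,10,12}; recursion stops.
SUM(depth) = 0 + 1 + 1 + 2 + 2 + 2 = 8.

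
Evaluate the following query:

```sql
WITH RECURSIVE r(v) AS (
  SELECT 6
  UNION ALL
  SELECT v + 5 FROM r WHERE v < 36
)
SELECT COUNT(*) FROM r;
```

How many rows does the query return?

Base: v=6.
Iteration 1: 6 < 36 holds -> v = 6 + 5 = 11.
Iteration 2: 11 < 36 holds -> v = 11 + 5 = 16.
Iteration 3: 16 < 36 holds -> v = 16 + 5 = 21.
Iteration 4: 21 < 36 holds -> v = 21 + 5 = 26.
Iteration 5: 26 < 36 holds -> v = 26 + 5 = 31.
Iteration 6: 31 < 36 holds -> v = 31 + 5 = 36.
Iteration 7: 36 < 36 fails; recursion stops.
Total rows emitted: 7.

7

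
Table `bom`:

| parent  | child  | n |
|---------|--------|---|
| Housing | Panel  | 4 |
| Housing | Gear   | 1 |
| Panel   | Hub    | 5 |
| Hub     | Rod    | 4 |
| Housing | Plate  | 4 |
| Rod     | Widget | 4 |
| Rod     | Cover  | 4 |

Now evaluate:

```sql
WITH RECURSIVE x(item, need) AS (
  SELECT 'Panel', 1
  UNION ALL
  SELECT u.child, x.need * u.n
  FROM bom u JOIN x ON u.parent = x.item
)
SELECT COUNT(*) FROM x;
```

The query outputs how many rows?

Base: (Panel, need=1).
Iteration 1: components of {Panel} -> Hub = 1*5 = 5.
Iteration 2: components of {Hub} -> Rod = 5*4 = 20.
Iteration 3: components of {Rod} -> Cover = 20*4 = 80, Widget = 20*4 = 80.
Iteration 4: no further components; recursion stops.
Total rows emitted: 5.

5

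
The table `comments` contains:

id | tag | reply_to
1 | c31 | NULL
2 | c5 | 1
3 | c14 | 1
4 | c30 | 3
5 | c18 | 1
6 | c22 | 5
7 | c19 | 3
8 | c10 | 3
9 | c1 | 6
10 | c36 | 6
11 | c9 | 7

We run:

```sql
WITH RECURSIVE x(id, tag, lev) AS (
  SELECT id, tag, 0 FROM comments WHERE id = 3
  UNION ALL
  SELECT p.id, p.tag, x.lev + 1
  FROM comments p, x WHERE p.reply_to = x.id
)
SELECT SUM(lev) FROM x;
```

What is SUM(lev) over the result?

5

Base: id=3 (c14) at lev 0.
Iteration 1: rows with reply_to in {3} -> c30 (id 4, lev 1), c19 (id 7, lev 1), c10 (id 8, lev 1).
Iteration 2: rows with reply_to in {4,7,8} -> c9 (id 11, lev 2).
Iteration 3: no rows with reply_to in {11}; recursion stops.
SUM(lev) = 0 + 1 + 1 + 1 + 2 = 5.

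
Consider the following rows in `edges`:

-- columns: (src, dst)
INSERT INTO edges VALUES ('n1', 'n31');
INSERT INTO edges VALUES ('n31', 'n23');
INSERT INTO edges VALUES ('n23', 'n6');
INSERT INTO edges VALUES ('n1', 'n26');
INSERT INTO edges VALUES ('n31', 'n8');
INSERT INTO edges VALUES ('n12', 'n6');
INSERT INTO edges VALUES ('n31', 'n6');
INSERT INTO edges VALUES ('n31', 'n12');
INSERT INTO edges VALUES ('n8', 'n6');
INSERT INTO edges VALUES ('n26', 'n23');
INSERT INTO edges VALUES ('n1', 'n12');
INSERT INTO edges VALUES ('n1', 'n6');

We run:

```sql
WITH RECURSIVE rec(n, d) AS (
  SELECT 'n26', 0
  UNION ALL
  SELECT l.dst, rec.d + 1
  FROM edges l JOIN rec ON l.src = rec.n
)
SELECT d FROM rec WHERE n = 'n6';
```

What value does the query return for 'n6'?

2

Base: (n26, d=0).
Iteration 1: edges from {n26} -> (n23, d=1).
Iteration 2: edges from {n23} -> (n6, d=2).
Iteration 3: no outgoing edges from {n6}; recursion stops.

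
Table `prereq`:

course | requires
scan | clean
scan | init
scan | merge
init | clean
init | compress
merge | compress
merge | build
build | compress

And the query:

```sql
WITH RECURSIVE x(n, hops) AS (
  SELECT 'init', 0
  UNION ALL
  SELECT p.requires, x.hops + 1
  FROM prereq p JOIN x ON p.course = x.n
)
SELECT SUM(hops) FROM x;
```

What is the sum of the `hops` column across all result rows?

2

Base: (init, hops=0).
Iteration 1: edges from {init} -> (clean, hops=1), (compress, hops=1).
Iteration 2: no outgoing edges from {clean,compress}; recursion stops.
SUM(hops) = 0 + 1 + 1 = 2.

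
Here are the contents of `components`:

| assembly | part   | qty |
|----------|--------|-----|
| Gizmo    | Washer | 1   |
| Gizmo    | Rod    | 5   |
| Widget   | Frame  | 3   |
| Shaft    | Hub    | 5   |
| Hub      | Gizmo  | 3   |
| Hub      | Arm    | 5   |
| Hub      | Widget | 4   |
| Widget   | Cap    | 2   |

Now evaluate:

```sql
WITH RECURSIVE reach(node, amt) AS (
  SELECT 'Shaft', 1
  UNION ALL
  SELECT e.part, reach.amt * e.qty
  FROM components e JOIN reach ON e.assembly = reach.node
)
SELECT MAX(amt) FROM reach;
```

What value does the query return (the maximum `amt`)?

75

Base: (Shaft, amt=1).
Iteration 1: components of {Shaft} -> Hub = 1*5 = 5.
Iteration 2: components of {Hub} -> Arm = 5*5 = 25, Gizmo = 5*3 = 15, Widget = 5*4 = 20.
Iteration 3: components of {Arm,Gizmo,Widget} -> Cap = 20*2 = 40, Frame = 20*3 = 60, Rod = 15*5 = 75, Washer = 15*1 = 15.
Iteration 4: no further components; recursion stops.
amt values: 1, 5, 20, 25, 15, 40, 60, 15, 75; the maximum is 75.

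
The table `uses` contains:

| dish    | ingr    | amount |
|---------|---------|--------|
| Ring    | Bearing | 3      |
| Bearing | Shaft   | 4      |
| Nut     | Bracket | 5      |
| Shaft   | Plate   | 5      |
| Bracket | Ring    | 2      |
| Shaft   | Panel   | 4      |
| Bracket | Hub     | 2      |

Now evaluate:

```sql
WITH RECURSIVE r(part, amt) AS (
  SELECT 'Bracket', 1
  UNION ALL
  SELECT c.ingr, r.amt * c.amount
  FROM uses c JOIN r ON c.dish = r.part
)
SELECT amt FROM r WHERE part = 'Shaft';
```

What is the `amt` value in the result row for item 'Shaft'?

24

Base: (Bracket, amt=1).
Iteration 1: components of {Bracket} -> Hub = 1*2 = 2, Ring = 1*2 = 2.
Iteration 2: components of {Hub,Ring} -> Bearing = 2*3 = 6.
Iteration 3: components of {Bearing} -> Shaft = 6*4 = 24.
Iteration 4: components of {Shaft} -> Panel = 24*4 = 96, Plate = 24*5 = 120.
Iteration 5: no further components; recursion stops.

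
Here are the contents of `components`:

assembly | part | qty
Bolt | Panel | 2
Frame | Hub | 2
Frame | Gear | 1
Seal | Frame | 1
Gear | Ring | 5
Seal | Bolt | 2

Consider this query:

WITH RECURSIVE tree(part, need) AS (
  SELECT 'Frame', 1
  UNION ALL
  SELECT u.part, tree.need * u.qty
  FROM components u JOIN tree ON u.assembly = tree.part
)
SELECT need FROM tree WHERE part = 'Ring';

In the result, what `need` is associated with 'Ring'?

Base: (Frame, need=1).
Iteration 1: components of {Frame} -> Gear = 1*1 = 1, Hub = 1*2 = 2.
Iteration 2: components of {Gear,Hub} -> Ring = 1*5 = 5.
Iteration 3: no further components; recursion stops.

5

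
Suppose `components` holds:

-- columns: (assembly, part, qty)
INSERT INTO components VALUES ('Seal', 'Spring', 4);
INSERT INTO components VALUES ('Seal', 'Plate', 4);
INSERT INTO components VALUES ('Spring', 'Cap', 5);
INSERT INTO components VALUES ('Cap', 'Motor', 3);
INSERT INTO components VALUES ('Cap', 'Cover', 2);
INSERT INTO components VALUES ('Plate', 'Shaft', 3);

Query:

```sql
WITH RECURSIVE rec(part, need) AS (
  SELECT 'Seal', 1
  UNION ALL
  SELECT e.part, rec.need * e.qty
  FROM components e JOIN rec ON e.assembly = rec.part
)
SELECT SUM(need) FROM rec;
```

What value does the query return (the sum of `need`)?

Base: (Seal, need=1).
Iteration 1: components of {Seal} -> Plate = 1*4 = 4, Spring = 1*4 = 4.
Iteration 2: components of {Plate,Spring} -> Cap = 4*5 = 20, Shaft = 4*3 = 12.
Iteration 3: components of {Cap,Shaft} -> Cover = 20*2 = 40, Motor = 20*3 = 60.
Iteration 4: no further components; recursion stops.
SUM(need) = 1 + 4 + 4 + 20 + 12 + 60 + 40 = 141.

141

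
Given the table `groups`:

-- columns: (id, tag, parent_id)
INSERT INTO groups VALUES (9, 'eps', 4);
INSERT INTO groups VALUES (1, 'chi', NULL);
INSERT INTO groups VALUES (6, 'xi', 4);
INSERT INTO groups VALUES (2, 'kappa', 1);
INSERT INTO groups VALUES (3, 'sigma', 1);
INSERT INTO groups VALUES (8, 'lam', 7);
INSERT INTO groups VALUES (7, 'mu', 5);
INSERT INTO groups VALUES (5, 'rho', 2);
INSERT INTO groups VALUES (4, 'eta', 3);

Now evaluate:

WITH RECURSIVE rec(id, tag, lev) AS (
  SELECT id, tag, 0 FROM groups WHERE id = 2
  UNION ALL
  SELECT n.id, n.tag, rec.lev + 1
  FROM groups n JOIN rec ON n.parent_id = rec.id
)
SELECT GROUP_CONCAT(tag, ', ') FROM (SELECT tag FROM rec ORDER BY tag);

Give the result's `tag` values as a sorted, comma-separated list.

kappa, lam, mu, rho

Base: id=2 (kappa) at lev 0.
Iteration 1: rows with parent_id in {2} -> rho (id 5, lev 1).
Iteration 2: rows with parent_id in {5} -> mu (id 7, lev 2).
Iteration 3: rows with parent_id in {7} -> lam (id 8, lev 3).
Iteration 4: no rows with parent_id in {8}; recursion stops.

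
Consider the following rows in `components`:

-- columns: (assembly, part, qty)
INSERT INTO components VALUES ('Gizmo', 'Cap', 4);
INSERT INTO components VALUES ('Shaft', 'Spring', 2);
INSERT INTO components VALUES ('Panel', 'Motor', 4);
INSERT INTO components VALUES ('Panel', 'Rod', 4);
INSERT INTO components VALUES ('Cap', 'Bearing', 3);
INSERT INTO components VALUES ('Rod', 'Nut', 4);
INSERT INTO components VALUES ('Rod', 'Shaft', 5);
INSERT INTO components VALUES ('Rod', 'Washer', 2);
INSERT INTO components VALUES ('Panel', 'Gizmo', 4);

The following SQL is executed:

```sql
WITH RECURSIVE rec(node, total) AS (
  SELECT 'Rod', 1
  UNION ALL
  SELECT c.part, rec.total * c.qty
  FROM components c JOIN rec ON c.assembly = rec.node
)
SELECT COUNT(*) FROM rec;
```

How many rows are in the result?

5

Base: (Rod, total=1).
Iteration 1: components of {Rod} -> Nut = 1*4 = 4, Shaft = 1*5 = 5, Washer = 1*2 = 2.
Iteration 2: components of {Nut,Shaft,Washer} -> Spring = 5*2 = 10.
Iteration 3: no further components; recursion stops.
Total rows emitted: 5.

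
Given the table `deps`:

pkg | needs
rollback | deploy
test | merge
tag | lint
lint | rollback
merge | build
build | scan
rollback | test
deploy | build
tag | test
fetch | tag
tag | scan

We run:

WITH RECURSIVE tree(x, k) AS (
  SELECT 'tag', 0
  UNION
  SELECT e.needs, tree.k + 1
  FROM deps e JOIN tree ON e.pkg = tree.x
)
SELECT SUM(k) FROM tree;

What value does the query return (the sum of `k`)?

Base: (tag, k=0).
Iteration 1: edges from {tag} -> (lint, k=1), (scan, k=1), (test, k=1).
Iteration 2: edges from {lint,scan,test} -> (merge, k=2), (rollback, k=2).
Iteration 3: edges from {merge,rollback} -> (build, k=3), (deploy, k=3), (test, k=3).
Iteration 4: edges from {build,deploy,test} -> (build, k=4), (merge, k=4), (scan, k=4).
Iteration 5: edges from {build,merge,scan} -> (build, k=5), (scan, k=5).
Iteration 6: edges from {build,scan} -> (scan, k=6).
Iteration 7: no outgoing edges from {scan}; recursion stops.
SUM(k) = 0 + 1 + 1 + 1 + 2 + 2 + 3 + 3 + 3 + 4 + 4 + 4 + 5 + 5 + 6 = 44.

44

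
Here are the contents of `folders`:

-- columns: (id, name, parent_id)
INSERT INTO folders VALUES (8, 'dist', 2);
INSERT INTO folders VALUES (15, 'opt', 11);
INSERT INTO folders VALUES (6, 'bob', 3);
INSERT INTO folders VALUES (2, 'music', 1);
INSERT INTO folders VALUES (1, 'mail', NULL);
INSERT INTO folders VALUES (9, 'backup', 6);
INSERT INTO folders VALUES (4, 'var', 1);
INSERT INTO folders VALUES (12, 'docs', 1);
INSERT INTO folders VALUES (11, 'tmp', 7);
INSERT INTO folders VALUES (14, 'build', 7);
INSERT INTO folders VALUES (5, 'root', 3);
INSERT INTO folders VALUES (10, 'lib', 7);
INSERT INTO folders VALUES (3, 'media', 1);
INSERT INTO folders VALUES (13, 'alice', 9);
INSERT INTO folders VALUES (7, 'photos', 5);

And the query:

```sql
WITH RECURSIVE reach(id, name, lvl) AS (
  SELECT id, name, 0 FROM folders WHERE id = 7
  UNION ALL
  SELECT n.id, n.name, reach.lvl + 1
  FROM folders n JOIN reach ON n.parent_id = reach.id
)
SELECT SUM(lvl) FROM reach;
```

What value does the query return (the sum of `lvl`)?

Base: id=7 (photos) at lvl 0.
Iteration 1: rows with parent_id in {7} -> lib (id 10, lvl 1), tmp (id 11, lvl 1), build (id 14, lvl 1).
Iteration 2: rows with parent_id in {10,11,14} -> opt (id 15, lvl 2).
Iteration 3: no rows with parent_id in {15}; recursion stops.
SUM(lvl) = 0 + 1 + 1 + 1 + 2 = 5.

5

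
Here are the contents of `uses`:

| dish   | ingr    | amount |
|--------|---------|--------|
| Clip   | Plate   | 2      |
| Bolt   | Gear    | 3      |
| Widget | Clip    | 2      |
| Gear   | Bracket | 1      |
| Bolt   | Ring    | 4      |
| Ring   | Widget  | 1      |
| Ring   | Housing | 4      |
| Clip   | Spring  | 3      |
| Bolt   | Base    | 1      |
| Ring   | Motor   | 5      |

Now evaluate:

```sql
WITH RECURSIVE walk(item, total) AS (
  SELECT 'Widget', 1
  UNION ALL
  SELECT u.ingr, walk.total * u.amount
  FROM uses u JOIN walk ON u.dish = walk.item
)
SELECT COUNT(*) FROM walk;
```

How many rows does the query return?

4

Base: (Widget, total=1).
Iteration 1: components of {Widget} -> Clip = 1*2 = 2.
Iteration 2: components of {Clip} -> Plate = 2*2 = 4, Spring = 2*3 = 6.
Iteration 3: no further components; recursion stops.
Total rows emitted: 4.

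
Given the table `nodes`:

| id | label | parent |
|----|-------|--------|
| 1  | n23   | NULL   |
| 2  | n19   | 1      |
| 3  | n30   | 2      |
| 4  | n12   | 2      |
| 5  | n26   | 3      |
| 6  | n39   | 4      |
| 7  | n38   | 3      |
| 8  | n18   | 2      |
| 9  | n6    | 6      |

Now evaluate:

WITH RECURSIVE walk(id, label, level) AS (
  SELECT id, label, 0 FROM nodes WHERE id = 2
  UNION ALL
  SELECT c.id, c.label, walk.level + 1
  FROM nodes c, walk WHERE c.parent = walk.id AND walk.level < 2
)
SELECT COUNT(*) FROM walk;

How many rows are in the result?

Base: id=2 (n19) at level 0.
Iteration 1: rows with parent in {2} -> n30 (id 3, level 1), n12 (id 4, level 1), n18 (id 8, level 1).
Iteration 2: rows with parent in {3,4,8} -> n26 (id 5, level 2), n39 (id 6, level 2), n38 (id 7, level 2).
Iteration 3: level < 2 fails for all current rows; recursion stops.
Total rows emitted: 7.

7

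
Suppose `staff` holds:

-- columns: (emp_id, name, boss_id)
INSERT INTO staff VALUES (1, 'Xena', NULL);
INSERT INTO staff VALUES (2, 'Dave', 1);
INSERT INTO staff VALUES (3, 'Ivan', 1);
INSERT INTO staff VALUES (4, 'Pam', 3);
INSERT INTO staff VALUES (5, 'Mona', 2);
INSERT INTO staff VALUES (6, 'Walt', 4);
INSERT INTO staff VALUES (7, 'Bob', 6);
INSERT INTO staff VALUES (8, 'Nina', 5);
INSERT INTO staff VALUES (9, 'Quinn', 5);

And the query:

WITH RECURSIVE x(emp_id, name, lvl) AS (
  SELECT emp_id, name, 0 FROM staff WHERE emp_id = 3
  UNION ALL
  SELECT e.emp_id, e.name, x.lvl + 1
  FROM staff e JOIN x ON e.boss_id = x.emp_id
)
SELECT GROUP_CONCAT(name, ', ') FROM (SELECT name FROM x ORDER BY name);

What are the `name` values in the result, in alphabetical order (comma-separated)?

Base: emp_id=3 (Ivan) at lvl 0.
Iteration 1: rows with boss_id in {3} -> Pam (id 4, lvl 1).
Iteration 2: rows with boss_id in {4} -> Walt (id 6, lvl 2).
Iteration 3: rows with boss_id in {6} -> Bob (id 7, lvl 3).
Iteration 4: no rows with boss_id in {7}; recursion stops.

Bob, Ivan, Pam, Walt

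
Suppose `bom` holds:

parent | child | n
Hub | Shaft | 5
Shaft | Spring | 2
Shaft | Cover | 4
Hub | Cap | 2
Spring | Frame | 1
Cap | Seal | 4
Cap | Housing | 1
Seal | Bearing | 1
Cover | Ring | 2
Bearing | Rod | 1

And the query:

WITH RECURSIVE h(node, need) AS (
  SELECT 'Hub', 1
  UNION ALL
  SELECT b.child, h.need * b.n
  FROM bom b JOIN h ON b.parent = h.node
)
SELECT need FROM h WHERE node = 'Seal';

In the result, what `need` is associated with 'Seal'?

Base: (Hub, need=1).
Iteration 1: components of {Hub} -> Cap = 1*2 = 2, Shaft = 1*5 = 5.
Iteration 2: components of {Cap,Shaft} -> Cover = 5*4 = 20, Housing = 2*1 = 2, Seal = 2*4 = 8, Spring = 5*2 = 10.
Iteration 3: components of {Cover,Housing,Seal,Spring} -> Bearing = 8*1 = 8, Frame = 10*1 = 10, Ring = 20*2 = 40.
Iteration 4: components of {Bearing,Frame,Ring} -> Rod = 8*1 = 8.
Iteration 5: no further components; recursion stops.

8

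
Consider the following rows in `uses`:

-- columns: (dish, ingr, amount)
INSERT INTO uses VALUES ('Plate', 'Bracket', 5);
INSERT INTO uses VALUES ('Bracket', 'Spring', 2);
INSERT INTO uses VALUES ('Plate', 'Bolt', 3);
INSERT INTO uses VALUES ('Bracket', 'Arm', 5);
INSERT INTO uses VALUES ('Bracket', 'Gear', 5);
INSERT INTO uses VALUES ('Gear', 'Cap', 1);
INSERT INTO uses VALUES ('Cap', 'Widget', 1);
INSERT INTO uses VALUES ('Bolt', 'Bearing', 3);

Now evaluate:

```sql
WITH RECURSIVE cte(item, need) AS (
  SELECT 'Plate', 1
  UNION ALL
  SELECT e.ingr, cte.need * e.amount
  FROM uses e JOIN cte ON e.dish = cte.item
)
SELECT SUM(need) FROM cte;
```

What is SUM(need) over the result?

Base: (Plate, need=1).
Iteration 1: components of {Plate} -> Bolt = 1*3 = 3, Bracket = 1*5 = 5.
Iteration 2: components of {Bolt,Bracket} -> Arm = 5*5 = 25, Bearing = 3*3 = 9, Gear = 5*5 = 25, Spring = 5*2 = 10.
Iteration 3: components of {Arm,Bearing,Gear,Spring} -> Cap = 25*1 = 25.
Iteration 4: components of {Cap} -> Widget = 25*1 = 25.
Iteration 5: no further components; recursion stops.
SUM(need) = 1 + 5 + 3 + 10 + 25 + 25 + 9 + 25 + 25 = 128.

128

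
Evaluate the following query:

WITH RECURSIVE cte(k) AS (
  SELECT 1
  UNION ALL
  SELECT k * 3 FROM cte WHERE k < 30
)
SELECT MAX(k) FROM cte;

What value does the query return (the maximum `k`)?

Base: k=1.
Iteration 1: 1 < 30 holds -> k = 1 * 3 = 3.
Iteration 2: 3 < 30 holds -> k = 3 * 3 = 9.
Iteration 3: 9 < 30 holds -> k = 9 * 3 = 27.
Iteration 4: 27 < 30 holds -> k = 27 * 3 = 81.
Iteration 5: 81 < 30 fails; recursion stops.
k values: 1, 3, 9, 27, 81; the maximum is 81.

81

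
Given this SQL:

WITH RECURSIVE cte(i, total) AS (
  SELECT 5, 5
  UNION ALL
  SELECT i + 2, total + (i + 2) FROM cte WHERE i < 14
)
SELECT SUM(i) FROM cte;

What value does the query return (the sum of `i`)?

Base: i=5, total=5.
Iteration 1: 5 < 14 holds -> i = 5 + 2 = 7, total = 5 + 7 = 12.
Iteration 2: 7 < 14 holds -> i = 7 + 2 = 9, total = 12 + 9 = 21.
Iteration 3: 9 < 14 holds -> i = 9 + 2 = 11, total = 21 + 11 = 32.
Iteration 4: 11 < 14 holds -> i = 11 + 2 = 13, total = 32 + 13 = 45.
Iteration 5: 13 < 14 holds -> i = 13 + 2 = 15, total = 45 + 15 = 60.
Iteration 6: 15 < 14 fails; recursion stops.
SUM(i) = 5 + 7 + 9 + 11 + 13 + 15 = 60.

60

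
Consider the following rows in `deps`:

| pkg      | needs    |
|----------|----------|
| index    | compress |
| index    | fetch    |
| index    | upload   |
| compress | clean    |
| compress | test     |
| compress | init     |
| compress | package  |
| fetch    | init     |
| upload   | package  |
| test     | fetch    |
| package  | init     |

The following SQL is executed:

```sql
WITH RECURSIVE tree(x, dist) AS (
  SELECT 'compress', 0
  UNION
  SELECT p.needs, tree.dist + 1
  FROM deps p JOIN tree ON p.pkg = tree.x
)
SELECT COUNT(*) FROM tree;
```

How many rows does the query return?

Base: (compress, dist=0).
Iteration 1: edges from {compress} -> (clean, dist=1), (init, dist=1), (package, dist=1), (test, dist=1).
Iteration 2: edges from {clean,init,package,test} -> (fetch, dist=2), (init, dist=2).
Iteration 3: edges from {fetch,init} -> (init, dist=3).
Iteration 4: no outgoing edges from {init}; recursion stops.
Total rows emitted: 8.

8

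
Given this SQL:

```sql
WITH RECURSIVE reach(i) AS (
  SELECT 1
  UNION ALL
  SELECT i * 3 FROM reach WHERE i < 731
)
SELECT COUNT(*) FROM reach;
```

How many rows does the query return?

8

Base: i=1.
Iteration 1: 1 < 731 holds -> i = 1 * 3 = 3.
Iteration 2: 3 < 731 holds -> i = 3 * 3 = 9.
Iteration 3: 9 < 731 holds -> i = 9 * 3 = 27.
Iteration 4: 27 < 731 holds -> i = 27 * 3 = 81.
Iteration 5: 81 < 731 holds -> i = 81 * 3 = 243.
Iteration 6: 243 < 731 holds -> i = 243 * 3 = 729.
Iteration 7: 729 < 731 holds -> i = 729 * 3 = 2187.
Iteration 8: 2187 < 731 fails; recursion stops.
Total rows emitted: 8.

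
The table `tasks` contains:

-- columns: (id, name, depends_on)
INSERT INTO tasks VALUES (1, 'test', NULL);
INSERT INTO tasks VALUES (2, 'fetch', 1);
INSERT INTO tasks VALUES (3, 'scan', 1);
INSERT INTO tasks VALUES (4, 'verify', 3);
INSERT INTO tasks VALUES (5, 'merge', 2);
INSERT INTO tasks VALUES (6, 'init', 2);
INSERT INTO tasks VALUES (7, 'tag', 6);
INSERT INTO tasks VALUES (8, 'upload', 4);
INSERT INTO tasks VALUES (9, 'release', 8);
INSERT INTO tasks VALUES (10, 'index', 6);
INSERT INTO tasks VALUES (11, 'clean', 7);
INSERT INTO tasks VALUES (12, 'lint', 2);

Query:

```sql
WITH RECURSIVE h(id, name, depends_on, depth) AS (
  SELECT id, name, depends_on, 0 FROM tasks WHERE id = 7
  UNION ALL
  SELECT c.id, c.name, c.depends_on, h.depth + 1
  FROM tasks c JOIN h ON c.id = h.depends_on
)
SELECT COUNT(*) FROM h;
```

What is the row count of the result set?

4

Base: id=7 (tag), depends_on=6, depth 0.
Iteration 1: join on id=6 -> init (id 6, depends_on=2, depth 1).
Iteration 2: join on id=2 -> fetch (id 2, depends_on=1, depth 2).
Iteration 3: join on id=1 -> test (id 1, depends_on=NULL, depth 3).
Iteration 4: depends_on is NULL; no match; recursion stops.
Total rows emitted: 4.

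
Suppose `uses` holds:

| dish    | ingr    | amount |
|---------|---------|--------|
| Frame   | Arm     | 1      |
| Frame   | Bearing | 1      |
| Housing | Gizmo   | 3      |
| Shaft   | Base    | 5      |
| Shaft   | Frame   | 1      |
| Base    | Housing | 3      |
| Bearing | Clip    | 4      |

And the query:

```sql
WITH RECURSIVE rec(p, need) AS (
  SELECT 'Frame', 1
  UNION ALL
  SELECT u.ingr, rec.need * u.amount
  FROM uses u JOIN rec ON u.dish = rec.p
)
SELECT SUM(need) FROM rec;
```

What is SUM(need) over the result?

Base: (Frame, need=1).
Iteration 1: components of {Frame} -> Arm = 1*1 = 1, Bearing = 1*1 = 1.
Iteration 2: components of {Arm,Bearing} -> Clip = 1*4 = 4.
Iteration 3: no further components; recursion stops.
SUM(need) = 1 + 1 + 1 + 4 = 7.

7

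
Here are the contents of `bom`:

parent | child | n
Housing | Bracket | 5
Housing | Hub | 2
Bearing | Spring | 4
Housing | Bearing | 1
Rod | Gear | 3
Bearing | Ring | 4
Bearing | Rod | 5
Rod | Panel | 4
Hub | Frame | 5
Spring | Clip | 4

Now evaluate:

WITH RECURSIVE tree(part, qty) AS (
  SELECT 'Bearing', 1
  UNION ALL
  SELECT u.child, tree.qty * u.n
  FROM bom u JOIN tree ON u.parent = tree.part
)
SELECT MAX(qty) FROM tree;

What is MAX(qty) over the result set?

20

Base: (Bearing, qty=1).
Iteration 1: components of {Bearing} -> Ring = 1*4 = 4, Rod = 1*5 = 5, Spring = 1*4 = 4.
Iteration 2: components of {Ring,Rod,Spring} -> Clip = 4*4 = 16, Gear = 5*3 = 15, Panel = 5*4 = 20.
Iteration 3: no further components; recursion stops.
qty values: 1, 5, 4, 4, 15, 20, 16; the maximum is 20.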